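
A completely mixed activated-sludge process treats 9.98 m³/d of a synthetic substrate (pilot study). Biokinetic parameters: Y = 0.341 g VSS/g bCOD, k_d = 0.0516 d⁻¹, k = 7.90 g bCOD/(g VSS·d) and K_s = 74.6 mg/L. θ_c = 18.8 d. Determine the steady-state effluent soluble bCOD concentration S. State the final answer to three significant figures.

S ≈ 3.02 mg/L

For a completely mixed reactor with recycle the Lawrence–McCarty relation gives S = K_s·(1 + k_d·θ_c) / [θ_c·(Y·k − k_d) − 1] = 74.6 × (1 + 0.0516 × 18.8) / [18.8 × (0.341 × 7.90 − 0.0516) − 1] = 147.0 / 48.68 = 3.019 mg/L.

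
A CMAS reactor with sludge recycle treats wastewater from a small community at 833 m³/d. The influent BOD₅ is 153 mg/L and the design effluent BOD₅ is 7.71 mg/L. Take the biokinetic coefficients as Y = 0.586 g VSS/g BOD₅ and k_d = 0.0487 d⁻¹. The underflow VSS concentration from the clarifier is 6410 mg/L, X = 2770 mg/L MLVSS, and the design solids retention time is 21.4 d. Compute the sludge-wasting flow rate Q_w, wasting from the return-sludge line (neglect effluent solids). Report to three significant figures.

Rearranging the biomass balance for a CMAS with decay, V = Y·Q·ΔS·θ_c / [X·(1+k_d θ_c)] = 0.586 × 833 × (153 − 7.71) × 21.4 / [2770 × (1 + 0.0487 × 21.4)] = 1.52×10^6 / 5657 = 268.3 m³.
Q_w = (V·X)/(θ_c X_r) = 268.3 × 2770 / (21.4 × 6410) = 5.418 m³/d.

Q_w ≈ 5.42 m³/d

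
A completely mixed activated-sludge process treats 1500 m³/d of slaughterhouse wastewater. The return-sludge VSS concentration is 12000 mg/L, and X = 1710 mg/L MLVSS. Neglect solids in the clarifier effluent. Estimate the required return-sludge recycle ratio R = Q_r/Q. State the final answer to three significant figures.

R ≈ 0.166

R = Q_r/Q = X/(X_r − X) = 1710 / (12000 − 1710) = 0.1662.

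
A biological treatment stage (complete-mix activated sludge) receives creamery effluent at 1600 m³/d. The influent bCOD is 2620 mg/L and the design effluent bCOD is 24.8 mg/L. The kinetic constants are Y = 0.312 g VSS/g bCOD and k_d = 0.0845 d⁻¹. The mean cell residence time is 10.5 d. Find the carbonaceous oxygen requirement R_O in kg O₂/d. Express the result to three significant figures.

Correct the yield for decay: Y_obs = Y/(1 + k_d θ_c) = 0.312 / (1 + 0.0845 × 10.5) = 0.312 / 1.887 = 0.1653.
ΔS = 2620 − 24.8 = 2595 mg/L, so the substrate removal rate is 1600 × 2595/1000 = 4152 kg bCOD/d.
Biomass synthesised: P_X = Y_obs × 4152 = 686.5 kg VSS/d.
R_O = Q·(S₀ − S) − 1.42·P_X = 4152 − 1.42 × 686.5 = 3178 kg O₂/d.

R_O ≈ 3180 kg O₂/d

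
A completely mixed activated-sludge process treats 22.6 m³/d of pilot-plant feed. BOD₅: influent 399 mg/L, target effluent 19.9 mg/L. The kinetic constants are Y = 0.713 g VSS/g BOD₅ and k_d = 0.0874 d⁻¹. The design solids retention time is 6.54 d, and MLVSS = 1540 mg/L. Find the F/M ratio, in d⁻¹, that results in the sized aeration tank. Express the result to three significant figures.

F/M ≈ 0.355 d⁻¹

Rearranging the biomass balance for a CMAS with decay, V = Y·Q·ΔS·θ_c / [X·(1+k_d θ_c)] = 0.713 × 22.6 × (399 − 19.9) × 6.54 / [1540 × (1 + 0.0874 × 6.54)] = 4×10^4 / 2420 = 16.51 m³.
F/M = Q·S₀ / (V·X) = 22.6 × 399 / (16.51 × 1540) = 0.3547 g BOD₅·(g VSS·d)⁻¹.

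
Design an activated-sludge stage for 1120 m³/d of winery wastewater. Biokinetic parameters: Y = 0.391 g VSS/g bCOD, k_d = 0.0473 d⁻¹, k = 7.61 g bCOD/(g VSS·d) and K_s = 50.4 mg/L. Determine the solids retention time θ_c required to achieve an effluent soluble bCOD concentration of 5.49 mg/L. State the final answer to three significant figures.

θ_c ≈ 4.08 d

From 1/θ_c = Y·k·S/(K_s + S) − k_d: Y·k·S/(K_s+S) = 0.391 × 7.61 × 5.49 / (50.4 + 5.49) = 0.2923 d⁻¹.
Then 1/θ_c = μ − k_d = 0.2923 − 0.0473 = 0.2450 d⁻¹, giving θ_c = 4.082 d.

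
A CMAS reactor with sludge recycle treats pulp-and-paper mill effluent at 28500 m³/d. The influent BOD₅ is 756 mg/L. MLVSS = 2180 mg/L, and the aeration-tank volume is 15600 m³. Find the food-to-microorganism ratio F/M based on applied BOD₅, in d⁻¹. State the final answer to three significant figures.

F/M ≈ 0.634 d⁻¹

Food-to-microorganism ratio F/M = Q S₀ / (V X) = 28500 × 756 / (15600 × 2180) = 0.6336 d⁻¹.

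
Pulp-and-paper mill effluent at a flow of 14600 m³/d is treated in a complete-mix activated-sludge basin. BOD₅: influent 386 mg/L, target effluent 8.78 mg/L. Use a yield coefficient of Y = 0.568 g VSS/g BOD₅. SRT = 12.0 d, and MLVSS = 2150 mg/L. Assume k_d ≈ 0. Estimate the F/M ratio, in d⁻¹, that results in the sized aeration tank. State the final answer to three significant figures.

F/M ≈ 0.150 d⁻¹

Biomass mass balance (decay neglected): V·X = Y·Q·(S₀ − S)·θ_c, so V = 0.568 × 14600 × (386 − 8.78) × 12.0 / 2150 = 17460 m³.
Food-to-microorganism ratio F/M = Q S₀ / (V X) = 14600 × 386 / (17460 × 2150) = 0.1501 d⁻¹.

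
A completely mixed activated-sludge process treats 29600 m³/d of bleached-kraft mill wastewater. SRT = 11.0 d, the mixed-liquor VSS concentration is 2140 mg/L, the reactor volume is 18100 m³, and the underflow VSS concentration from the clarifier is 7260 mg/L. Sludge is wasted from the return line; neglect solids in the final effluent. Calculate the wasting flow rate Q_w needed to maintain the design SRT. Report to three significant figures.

Wasting from the return line (neglecting effluent solids): Q_w = V·X / (θ_c·X_r) = 18100 × 2140 / (11.0 × 7260) = 485.0 m³/d.

Q_w ≈ 485 m³/d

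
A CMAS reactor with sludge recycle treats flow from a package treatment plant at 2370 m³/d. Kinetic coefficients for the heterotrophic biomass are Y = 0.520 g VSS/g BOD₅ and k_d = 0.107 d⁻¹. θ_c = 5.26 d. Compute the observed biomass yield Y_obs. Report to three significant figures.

Y_obs ≈ 0.333 g VSS/g BOD₅

Observed yield with endogenous decay: Y_obs = Y / (1 + k_d·θ_c) = 0.520 / (1 + 0.107 × 5.26) = 0.520 / 1.563 = 0.3327 g VSS/g BOD₅.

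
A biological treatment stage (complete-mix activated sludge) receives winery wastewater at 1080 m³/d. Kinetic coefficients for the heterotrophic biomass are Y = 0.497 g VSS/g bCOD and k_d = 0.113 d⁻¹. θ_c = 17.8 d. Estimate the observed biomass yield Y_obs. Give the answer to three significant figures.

Y_obs ≈ 0.165 g VSS/g bCOD

Observed yield with endogenous decay: Y_obs = Y / (1 + k_d·θ_c) = 0.497 / (1 + 0.113 × 17.8) = 0.497 / 3.011 = 0.1650 g VSS/g bCOD.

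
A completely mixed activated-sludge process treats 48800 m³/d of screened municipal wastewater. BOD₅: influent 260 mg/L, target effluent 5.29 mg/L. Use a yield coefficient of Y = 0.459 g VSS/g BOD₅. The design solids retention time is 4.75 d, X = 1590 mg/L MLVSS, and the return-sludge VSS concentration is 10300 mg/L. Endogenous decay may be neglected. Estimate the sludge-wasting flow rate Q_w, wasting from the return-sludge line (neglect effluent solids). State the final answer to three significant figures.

Q_w ≈ 554 m³/d

V·X = Y·Q·ΔS·θ_c gives V = 0.459 × 48800 × (260 − 5.29) × 4.75 / 1590 = 17044 m³.
Q_w = (V·X)/(θ_c X_r) = 17044 × 1590 / (4.75 × 10300) = 553.9 m³/d.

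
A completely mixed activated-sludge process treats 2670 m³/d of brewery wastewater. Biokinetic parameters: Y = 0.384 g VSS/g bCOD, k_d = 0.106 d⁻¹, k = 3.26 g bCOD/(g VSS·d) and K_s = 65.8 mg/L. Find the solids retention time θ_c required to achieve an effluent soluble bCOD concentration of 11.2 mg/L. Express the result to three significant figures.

Specific growth rate at S = 11.2 mg/L: μ = YkS/(K_s+S) = 0.384·3.26·11.2/(65.8+11.2) = 0.1821 d⁻¹.
Then 1/θ_c = μ − k_d = 0.1821 − 0.106 = 0.07609 d⁻¹, giving θ_c = 13.14 d.

θ_c ≈ 13.1 d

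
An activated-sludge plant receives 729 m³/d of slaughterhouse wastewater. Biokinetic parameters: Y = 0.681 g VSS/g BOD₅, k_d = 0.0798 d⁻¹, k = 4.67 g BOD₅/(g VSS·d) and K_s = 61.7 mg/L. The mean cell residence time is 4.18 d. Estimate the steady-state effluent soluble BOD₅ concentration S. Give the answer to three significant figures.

S ≈ 6.88 mg/L

From the Monod/SRT balance for a CMAS, S = K_s·(1+k_d θ_c)/[θ_c·(Y k − k_d) − 1] = 61.7 × (1 + 0.0798 × 4.18) / [4.18 × (0.681 × 4.67 − 0.0798) − 1] = 82.28 / 11.96 = 6.880 mg/L.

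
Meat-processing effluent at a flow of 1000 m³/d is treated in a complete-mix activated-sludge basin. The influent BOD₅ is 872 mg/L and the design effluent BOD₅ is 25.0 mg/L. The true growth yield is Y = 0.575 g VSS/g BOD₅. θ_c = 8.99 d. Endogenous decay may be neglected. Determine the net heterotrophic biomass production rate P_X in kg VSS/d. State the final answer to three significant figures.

With endogenous decay neglected, the observed yield equals the true yield: Y_obs = Y = 0.575 g VSS/g BOD₅.
ΔS = 872 − 25.0 = 847.0 mg/L, so the substrate removal rate is 1000 × 847.0/1000 = 847.0 kg BOD₅/d.
So the net sludge growth is P_X = 0.5750 × 847.0 = 487.0 kg VSS/d.

P_X ≈ 487 kg VSS/d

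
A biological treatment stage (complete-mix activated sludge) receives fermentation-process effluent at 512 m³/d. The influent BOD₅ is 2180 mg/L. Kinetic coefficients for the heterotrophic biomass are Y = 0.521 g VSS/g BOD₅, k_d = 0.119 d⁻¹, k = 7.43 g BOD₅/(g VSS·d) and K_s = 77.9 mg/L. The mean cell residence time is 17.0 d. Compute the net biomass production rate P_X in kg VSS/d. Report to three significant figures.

P_X ≈ 192 kg VSS/d

Effluent substrate depends only on kinetics and SRT: S = K_s(1 + k_d θ_c) / [θ_c(Yk − k_d) − 1] = 77.9 × (1 + 0.119 × 17.0) / [17.0 × (0.521 × 7.43 − 0.119) − 1] = 235.5 / 62.78 = 3.751 mg/L.
The observed yield is Y_obs = Y/(1 + k_d·θ_c) = 0.521 / (1 + 0.119 × 17.0) = 0.521 / 3.023 = 0.1723 g VSS per g BOD₅ removed.
Mass of BOD₅ removed per day: Q(S₀ − S) = 512 × 2176 g/m³ = 1114 kg/d.
Net biomass production P_X = Y_obs × Q·(S₀ − S) = 0.1723 × 1114 = 192.0 kg VSS/d.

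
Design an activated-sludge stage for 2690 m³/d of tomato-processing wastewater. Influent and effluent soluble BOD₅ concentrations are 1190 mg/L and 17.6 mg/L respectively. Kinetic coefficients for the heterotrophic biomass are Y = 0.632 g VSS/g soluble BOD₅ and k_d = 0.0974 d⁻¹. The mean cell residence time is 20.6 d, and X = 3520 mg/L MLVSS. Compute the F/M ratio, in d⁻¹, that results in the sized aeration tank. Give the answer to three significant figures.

Rearranging the biomass balance for a CMAS with decay, V = Y·Q·ΔS·θ_c / [X·(1+k_d θ_c)] = 0.632 × 2690 × (1190 − 17.6) × 20.6 / [3520 × (1 + 0.0974 × 20.6)] = 4.11×10^7 / 10583 = 3880 m³.
F/M = applied load / biomass = Q·S₀/(V·X) = 2690 × 1190 / (3880 × 3520) = 0.2344 d⁻¹.

F/M ≈ 0.234 d⁻¹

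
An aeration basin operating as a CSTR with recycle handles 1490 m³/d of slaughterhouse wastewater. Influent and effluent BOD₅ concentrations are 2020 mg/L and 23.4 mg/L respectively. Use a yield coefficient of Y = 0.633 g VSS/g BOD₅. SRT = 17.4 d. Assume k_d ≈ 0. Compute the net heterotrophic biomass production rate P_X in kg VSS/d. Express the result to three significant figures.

No decay correction is needed, so Y_obs = Y = 0.633.
Q·(S₀ − S) = 1490 × (2020 − 23.4) × 10⁻³ = 2975 kg/d removed.
P_X = Y_obs · Q(S₀ − S) = 0.6330 × 2975 = 1883 kg VSS/d.

P_X ≈ 1880 kg VSS/d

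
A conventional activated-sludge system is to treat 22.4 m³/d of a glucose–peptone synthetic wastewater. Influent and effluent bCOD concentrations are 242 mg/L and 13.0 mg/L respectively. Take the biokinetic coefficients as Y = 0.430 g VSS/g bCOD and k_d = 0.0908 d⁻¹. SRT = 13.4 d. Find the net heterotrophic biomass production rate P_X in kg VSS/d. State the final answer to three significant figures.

Observed yield with endogenous decay: Y_obs = Y / (1 + k_d·θ_c) = 0.430 / (1 + 0.0908 × 13.4) = 0.430 / 2.217 = 0.1940 g VSS/g bCOD.
Substrate removed = Q·(S₀ − S) = 22.4 m³/d × (242 − 13.0) g/m³ = 5.13×10^3 g/d = 5.130 kg/d.
Biomass produced: P_X = Y_obs·Q·ΔS = 0.1940 × 5.130 ≈ 0.9950 kg VSS/d.

P_X ≈ 0.995 kg VSS/d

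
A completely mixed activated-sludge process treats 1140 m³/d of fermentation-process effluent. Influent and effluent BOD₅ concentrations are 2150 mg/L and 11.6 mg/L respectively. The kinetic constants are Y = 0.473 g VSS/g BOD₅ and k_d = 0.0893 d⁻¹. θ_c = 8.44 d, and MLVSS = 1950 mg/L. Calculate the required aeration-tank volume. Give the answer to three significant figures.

V ≈ 2850 m³

From the SRT design equation V = Y Q (S₀−S) θ_c / [X (1 + k_d θ_c)] = 0.473 × 1140 × (2150 − 11.6) × 8.44 / [1950 × (1 + 0.0893 × 8.44)] = 9.73×10^6 / 3420 = 2846 m³.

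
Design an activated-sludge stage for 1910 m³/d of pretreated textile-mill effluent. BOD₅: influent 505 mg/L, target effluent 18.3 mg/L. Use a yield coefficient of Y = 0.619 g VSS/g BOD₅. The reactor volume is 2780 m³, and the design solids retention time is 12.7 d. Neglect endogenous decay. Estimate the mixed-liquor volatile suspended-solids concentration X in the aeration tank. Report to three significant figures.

Without decay, X = Y Q (S₀−S) θ_c / V = 0.619 × 1910 × (505 − 18.3) × 12.7 / 2780 = 2629 mg/L.

X ≈ 2630 mg/L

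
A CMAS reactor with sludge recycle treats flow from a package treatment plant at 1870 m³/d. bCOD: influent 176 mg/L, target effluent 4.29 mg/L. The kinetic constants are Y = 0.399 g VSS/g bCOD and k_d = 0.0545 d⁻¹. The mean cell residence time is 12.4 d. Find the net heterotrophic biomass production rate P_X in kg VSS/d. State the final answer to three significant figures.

P_X ≈ 76.5 kg VSS/d

Correct the yield for decay: Y_obs = Y/(1 + k_d θ_c) = 0.399 / (1 + 0.0545 × 12.4) = 0.399 / 1.676 = 0.2381.
ΔS = 176 − 4.29 = 171.7 mg/L, so the substrate removal rate is 1870 × 171.7/1000 = 321.1 kg bCOD/d.
P_X = Y_obs · Q(S₀ − S) = 0.2381 × 321.1 = 76.45 kg VSS/d.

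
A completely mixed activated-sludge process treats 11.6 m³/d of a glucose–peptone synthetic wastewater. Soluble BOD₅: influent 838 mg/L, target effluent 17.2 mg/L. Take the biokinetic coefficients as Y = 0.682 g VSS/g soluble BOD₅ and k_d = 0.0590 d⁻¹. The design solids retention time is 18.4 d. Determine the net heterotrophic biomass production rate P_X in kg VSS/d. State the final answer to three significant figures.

Y_obs = Y / (1 + k_d θ_c) = 0.682 / (1 + 0.0590 × 18.4) = 0.682 / 2.086 = 0.3270.
ΔS = 838 − 17.2 = 820.8 mg/L, so the substrate removal rate is 11.6 × 820.8/1000 = 9.521 kg soluble BOD₅/d.
Biomass produced: P_X = Y_obs·Q·ΔS = 0.3270 × 9.521 ≈ 3.113 kg VSS/d.

P_X ≈ 3.11 kg VSS/d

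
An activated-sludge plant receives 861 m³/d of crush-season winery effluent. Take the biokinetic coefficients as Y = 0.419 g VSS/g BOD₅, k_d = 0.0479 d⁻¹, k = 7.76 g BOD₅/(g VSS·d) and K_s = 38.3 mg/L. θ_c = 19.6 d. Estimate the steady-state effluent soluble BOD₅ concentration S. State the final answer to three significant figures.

For a completely mixed reactor with recycle the Lawrence–McCarty relation gives S = K_s·(1 + k_d·θ_c) / [θ_c·(Y·k − k_d) − 1] = 38.3 × (1 + 0.0479 × 19.6) / [19.6 × (0.419 × 7.76 − 0.0479) − 1] = 74.26 / 61.79 = 1.202 mg/L.

S ≈ 1.20 mg/L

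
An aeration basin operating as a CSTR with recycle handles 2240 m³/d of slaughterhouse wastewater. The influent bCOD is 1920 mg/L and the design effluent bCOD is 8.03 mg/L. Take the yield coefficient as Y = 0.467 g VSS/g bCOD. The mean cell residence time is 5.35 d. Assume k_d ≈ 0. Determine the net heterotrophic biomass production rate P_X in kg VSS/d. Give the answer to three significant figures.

P_X ≈ 2000 kg VSS/d

With endogenous decay neglected, the observed yield equals the true yield: Y_obs = Y = 0.467 g VSS/g bCOD.
ΔS = 1920 − 8.03 = 1912 mg/L, so the substrate removal rate is 2240 × 1912/1000 = 4283 kg bCOD/d.
Net biomass production P_X = Y_obs × Q·(S₀ − S) = 0.4670 × 4283 = 2000 kg VSS/d.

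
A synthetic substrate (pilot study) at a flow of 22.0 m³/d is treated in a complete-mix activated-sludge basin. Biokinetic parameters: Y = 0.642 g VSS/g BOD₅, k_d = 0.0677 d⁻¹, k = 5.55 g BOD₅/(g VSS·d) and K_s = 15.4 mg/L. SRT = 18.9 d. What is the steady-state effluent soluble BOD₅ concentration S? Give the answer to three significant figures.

From the Monod/SRT balance for a CMAS, S = K_s·(1+k_d θ_c)/[θ_c·(Y k − k_d) − 1] = 15.4 × (1 + 0.0677 × 18.9) / [18.9 × (0.642 × 5.55 − 0.0677) − 1] = 35.10 / 65.06 = 0.5395 mg/L.

S ≈ 0.540 mg/L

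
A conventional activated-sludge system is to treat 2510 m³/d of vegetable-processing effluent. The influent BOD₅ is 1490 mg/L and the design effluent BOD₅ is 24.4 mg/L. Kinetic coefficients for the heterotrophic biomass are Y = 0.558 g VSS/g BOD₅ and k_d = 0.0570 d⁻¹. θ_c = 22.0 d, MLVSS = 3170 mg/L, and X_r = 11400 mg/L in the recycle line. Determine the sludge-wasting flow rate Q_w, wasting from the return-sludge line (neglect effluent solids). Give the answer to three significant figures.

Q_w ≈ 79.9 m³/d

Rearranging the biomass balance for a CMAS with decay, V = Y·Q·ΔS·θ_c / [X·(1+k_d θ_c)] = 0.558 × 2510 × (1490 − 24.4) × 22.0 / [3170 × (1 + 0.0570 × 22.0)] = 4.52×10^7 / 7145 = 6320 m³.
Q_w = (V·X)/(θ_c X_r) = 6320 × 3170 / (22.0 × 11400) = 79.88 m³/d.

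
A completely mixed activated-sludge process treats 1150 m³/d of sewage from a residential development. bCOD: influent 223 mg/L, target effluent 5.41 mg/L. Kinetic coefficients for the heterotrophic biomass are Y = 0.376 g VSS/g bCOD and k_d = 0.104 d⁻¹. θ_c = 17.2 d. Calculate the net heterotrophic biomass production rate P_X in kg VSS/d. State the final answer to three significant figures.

The observed yield is Y_obs = Y/(1 + k_d·θ_c) = 0.376 / (1 + 0.104 × 17.2) = 0.376 / 2.789 = 0.1348 g VSS per g bCOD removed.
Mass of bCOD removed per day: Q(S₀ − S) = 1150 × 217.6 g/m³ = 250.2 kg/d.
P_X = Y_obs · Q(S₀ − S) = 0.1348 × 250.2 = 33.74 kg VSS/d.

P_X ≈ 33.7 kg VSS/d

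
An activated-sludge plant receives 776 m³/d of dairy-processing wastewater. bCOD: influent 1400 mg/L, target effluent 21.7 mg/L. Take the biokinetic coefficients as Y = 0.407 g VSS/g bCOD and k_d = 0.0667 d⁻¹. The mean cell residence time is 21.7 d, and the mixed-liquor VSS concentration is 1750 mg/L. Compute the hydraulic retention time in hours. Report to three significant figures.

τ ≈ 68.2 h

From the SRT design equation V = Y Q (S₀−S) θ_c / [X (1 + k_d θ_c)] = 0.407 × 776 × (1400 − 21.7) × 21.7 / [1750 × (1 + 0.0667 × 21.7)] = 9.45×10^6 / 4283 = 2206 m³.
Hydraulic retention time τ = V/Q = 2206 / 776 = 2.842 d = 68.21 h.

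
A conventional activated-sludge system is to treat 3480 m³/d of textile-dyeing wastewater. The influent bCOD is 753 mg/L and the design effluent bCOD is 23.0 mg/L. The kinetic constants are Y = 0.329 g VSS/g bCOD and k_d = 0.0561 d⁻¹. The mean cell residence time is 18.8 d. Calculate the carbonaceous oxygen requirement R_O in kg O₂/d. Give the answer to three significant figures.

Observed yield with endogenous decay: Y_obs = Y / (1 + k_d·θ_c) = 0.329 / (1 + 0.0561 × 18.8) = 0.329 / 2.055 = 0.1601 g VSS/g bCOD.
Mass of bCOD removed per day: Q(S₀ − S) = 3480 × 730.0 g/m³ = 2540 kg/d.
P_X = Y_obs·Q·(S₀ − S) = 0.1601 × 2540 = 406.8 kg VSS/d.
R_O = Q·ΔS − 1.42 P_X = 2540 − 577.6 = 1963 kg O₂/d.

R_O ≈ 1960 kg O₂/d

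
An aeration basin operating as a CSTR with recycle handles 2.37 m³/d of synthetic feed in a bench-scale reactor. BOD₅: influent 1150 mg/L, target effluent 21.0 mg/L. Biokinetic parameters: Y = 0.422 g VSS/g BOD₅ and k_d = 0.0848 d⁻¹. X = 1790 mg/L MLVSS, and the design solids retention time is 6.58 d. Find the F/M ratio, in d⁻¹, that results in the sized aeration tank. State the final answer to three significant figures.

From the SRT design equation V = Y Q (S₀−S) θ_c / [X (1 + k_d θ_c)] = 0.422 × 2.37 × (1150 − 21.0) × 6.58 / [1790 × (1 + 0.0848 × 6.58)] = 7.43×10^3 / 2789 = 2.664 m³.
F/M = Q·S₀ / (V·X) = 2.37 × 1150 / (2.664 × 1790) = 0.5715 g BOD₅·(g VSS·d)⁻¹.

F/M ≈ 0.572 d⁻¹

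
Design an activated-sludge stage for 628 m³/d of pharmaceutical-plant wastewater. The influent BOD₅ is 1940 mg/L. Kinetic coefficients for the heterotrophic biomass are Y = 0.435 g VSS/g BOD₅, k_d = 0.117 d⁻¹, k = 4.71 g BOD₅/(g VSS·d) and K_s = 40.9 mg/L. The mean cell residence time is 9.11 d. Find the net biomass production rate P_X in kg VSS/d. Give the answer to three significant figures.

P_X ≈ 256 kg VSS/d

From the Monod/SRT balance for a CMAS, S = K_s·(1+k_d θ_c)/[θ_c·(Y k − k_d) − 1] = 40.9 × (1 + 0.117 × 9.11) / [9.11 × (0.435 × 4.71 − 0.117) − 1] = 84.49 / 16.60 = 5.090 mg/L.
The observed yield is Y_obs = Y/(1 + k_d·θ_c) = 0.435 / (1 + 0.117 × 9.11) = 0.435 / 2.066 = 0.2106 g VSS per g BOD₅ removed.
Mass of BOD₅ removed per day: Q(S₀ − S) = 628 × 1935 g/m³ = 1215 kg/d.
Biomass produced: P_X = Y_obs·Q·ΔS = 0.2106 × 1215 ≈ 255.9 kg VSS/d.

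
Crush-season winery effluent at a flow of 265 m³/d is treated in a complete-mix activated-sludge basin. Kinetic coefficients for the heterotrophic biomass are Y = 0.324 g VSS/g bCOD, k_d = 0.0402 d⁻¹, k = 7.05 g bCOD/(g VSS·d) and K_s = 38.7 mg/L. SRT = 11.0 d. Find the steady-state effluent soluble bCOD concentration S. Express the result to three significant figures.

From the Monod/SRT balance for a CMAS, S = K_s·(1+k_d θ_c)/[θ_c·(Y k − k_d) − 1] = 38.7 × (1 + 0.0402 × 11.0) / [11.0 × (0.324 × 7.05 − 0.0402) − 1] = 55.81 / 23.68 = 2.357 mg/L.

S ≈ 2.36 mg/L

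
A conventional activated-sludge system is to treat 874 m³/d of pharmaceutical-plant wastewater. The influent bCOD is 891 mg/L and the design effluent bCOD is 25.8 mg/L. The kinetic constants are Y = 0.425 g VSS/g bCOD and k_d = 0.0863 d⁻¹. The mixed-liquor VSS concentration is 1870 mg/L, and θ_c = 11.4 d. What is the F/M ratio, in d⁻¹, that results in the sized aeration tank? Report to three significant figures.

F/M ≈ 0.422 d⁻¹

Rearranging the biomass balance for a CMAS with decay, V = Y·Q·ΔS·θ_c / [X·(1+k_d θ_c)] = 0.425 × 874 × (891 − 25.8) × 11.4 / [1870 × (1 + 0.0863 × 11.4)] = 3.66×10^6 / 3710 = 987.6 m³.
F/M = Q·S₀ / (V·X) = 874 × 891 / (987.6 × 1870) = 0.4217 g bCOD·(g VSS·d)⁻¹.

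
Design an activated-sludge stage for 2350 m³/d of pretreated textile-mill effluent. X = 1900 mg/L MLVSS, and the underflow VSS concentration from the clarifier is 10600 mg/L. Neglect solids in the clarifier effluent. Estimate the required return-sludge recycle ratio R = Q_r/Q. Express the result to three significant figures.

Mass balance around the secondary clarifier (neglecting effluent solids): R = X / (X_r − X) = 1900 / (10600 − 1900) = 0.2184.

R ≈ 0.218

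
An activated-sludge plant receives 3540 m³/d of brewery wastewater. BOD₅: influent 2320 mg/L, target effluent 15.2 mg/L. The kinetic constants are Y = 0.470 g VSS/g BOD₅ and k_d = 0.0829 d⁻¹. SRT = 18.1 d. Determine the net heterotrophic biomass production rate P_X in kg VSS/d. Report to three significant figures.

P_X ≈ 1530 kg VSS/d

Observed yield with endogenous decay: Y_obs = Y / (1 + k_d·θ_c) = 0.470 / (1 + 0.0829 × 18.1) = 0.470 / 2.500 = 0.1880 g VSS/g BOD₅.
Mass of BOD₅ removed per day: Q(S₀ − S) = 3540 × 2305 g/m³ = 8159 kg/d.
Net biomass production P_X = Y_obs × Q·(S₀ − S) = 0.1880 × 8159 = 1534 kg VSS/d.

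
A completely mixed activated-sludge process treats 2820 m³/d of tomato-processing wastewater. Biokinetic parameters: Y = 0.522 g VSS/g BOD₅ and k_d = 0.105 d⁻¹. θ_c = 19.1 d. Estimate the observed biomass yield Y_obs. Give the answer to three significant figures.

Y_obs = Y / (1 + k_d θ_c) = 0.522 / (1 + 0.105 × 19.1) = 0.522 / 3.006 = 0.1737.

Y_obs ≈ 0.174 g VSS/g BOD₅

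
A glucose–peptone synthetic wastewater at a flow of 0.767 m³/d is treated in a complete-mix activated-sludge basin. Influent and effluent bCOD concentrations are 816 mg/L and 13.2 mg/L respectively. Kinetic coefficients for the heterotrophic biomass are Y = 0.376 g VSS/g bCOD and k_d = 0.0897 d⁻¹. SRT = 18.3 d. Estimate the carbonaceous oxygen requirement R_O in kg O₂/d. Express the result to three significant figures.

Y_obs = Y / (1 + k_d θ_c) = 0.376 / (1 + 0.0897 × 18.3) = 0.376 / 2.642 = 0.1423.
Substrate removed = Q·(S₀ − S) = 0.767 m³/d × (816 − 13.2) g/m³ = 6.16×10^2 g/d = 0.6157 kg/d.
P_X = Y_obs·Q·(S₀ − S) = 0.1423 × 0.6157 = 0.08765 kg VSS/d.
R_O = Q·(S₀ − S) − 1.42·P_X = 0.6157 − 1.42 × 0.08765 = 0.4913 kg O₂/d.

R_O ≈ 0.491 kg O₂/d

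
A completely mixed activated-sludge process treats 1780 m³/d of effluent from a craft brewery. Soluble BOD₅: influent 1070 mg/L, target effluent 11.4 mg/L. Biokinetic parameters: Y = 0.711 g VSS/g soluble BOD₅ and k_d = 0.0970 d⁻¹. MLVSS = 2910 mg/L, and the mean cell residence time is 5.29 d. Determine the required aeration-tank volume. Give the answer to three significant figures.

Steady-state biomass mass balance: V·X·(1 + k_d·θ_c) = Y·Q·(S₀ − S)·θ_c, so V = 0.711 × 1780 × (1070 − 11.4) × 5.29 / [2910 × (1 + 0.0970 × 5.29)] = 7.09×10^6 / 4403 = 1610 m³.

V ≈ 1610 m³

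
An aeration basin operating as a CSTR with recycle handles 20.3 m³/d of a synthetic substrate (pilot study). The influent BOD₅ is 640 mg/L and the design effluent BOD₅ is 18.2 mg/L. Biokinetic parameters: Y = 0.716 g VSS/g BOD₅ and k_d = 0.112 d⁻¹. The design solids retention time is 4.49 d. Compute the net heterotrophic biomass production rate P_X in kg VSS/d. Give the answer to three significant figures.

P_X ≈ 6.01 kg VSS/d

The observed yield is Y_obs = Y/(1 + k_d·θ_c) = 0.716 / (1 + 0.112 × 4.49) = 0.716 / 1.503 = 0.4764 g VSS per g BOD₅ removed.
Substrate removed = Q·(S₀ − S) = 20.3 m³/d × (640 − 18.2) g/m³ = 1.26×10^4 g/d = 12.62 kg/d.
Net biomass production P_X = Y_obs × Q·(S₀ − S) = 0.4764 × 12.62 = 6.014 kg VSS/d.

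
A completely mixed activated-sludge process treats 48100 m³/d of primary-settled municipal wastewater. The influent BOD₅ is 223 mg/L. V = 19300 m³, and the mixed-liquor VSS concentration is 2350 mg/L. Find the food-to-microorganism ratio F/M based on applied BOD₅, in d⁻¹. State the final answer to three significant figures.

Food-to-microorganism ratio F/M = Q S₀ / (V X) = 48100 × 223 / (19300 × 2350) = 0.2365 d⁻¹.

F/M ≈ 0.236 d⁻¹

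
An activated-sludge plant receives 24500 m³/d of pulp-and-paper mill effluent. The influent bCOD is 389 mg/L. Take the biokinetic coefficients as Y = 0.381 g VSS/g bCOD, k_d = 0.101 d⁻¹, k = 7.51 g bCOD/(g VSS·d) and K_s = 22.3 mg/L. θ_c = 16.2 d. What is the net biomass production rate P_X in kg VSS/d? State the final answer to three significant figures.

For a completely mixed reactor with recycle the Lawrence–McCarty relation gives S = K_s·(1 + k_d·θ_c) / [θ_c·(Y·k − k_d) − 1] = 22.3 × (1 + 0.101 × 16.2) / [16.2 × (0.381 × 7.51 − 0.101) − 1] = 58.79 / 43.72 = 1.345 mg/L.
Observed yield with endogenous decay: Y_obs = Y / (1 + k_d·θ_c) = 0.381 / (1 + 0.101 × 16.2) = 0.381 / 2.636 = 0.1445 g VSS/g bCOD.
ΔS = 389 − 1.34 = 387.7 mg/L, so the substrate removal rate is 24500 × 387.7/1000 = 9498 kg bCOD/d.
Net biomass production P_X = Y_obs × Q·(S₀ − S) = 0.1445 × 9498 = 1373 kg VSS/d.

P_X ≈ 1370 kg VSS/d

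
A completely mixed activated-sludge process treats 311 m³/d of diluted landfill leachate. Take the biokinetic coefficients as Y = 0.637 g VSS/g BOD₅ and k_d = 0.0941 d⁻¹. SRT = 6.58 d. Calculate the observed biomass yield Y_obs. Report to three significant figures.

Y_obs ≈ 0.393 g VSS/g BOD₅

Y_obs = Y / (1 + k_d θ_c) = 0.637 / (1 + 0.0941 × 6.58) = 0.637 / 1.619 = 0.3934.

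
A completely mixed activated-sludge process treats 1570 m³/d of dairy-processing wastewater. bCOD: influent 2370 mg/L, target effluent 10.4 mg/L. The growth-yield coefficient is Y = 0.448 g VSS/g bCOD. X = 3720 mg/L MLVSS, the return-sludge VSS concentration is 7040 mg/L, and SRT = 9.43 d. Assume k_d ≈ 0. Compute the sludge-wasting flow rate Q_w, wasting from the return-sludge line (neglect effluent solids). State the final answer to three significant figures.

Biomass mass balance (decay neglected): V·X = Y·Q·(S₀ − S)·θ_c, so V = 0.448 × 1570 × (2370 − 10.4) × 9.43 / 3720 = 4207 m³.
Q_w = (V·X)/(θ_c X_r) = 4207 × 3720 / (9.43 × 7040) = 235.7 m³/d.

Q_w ≈ 236 m³/d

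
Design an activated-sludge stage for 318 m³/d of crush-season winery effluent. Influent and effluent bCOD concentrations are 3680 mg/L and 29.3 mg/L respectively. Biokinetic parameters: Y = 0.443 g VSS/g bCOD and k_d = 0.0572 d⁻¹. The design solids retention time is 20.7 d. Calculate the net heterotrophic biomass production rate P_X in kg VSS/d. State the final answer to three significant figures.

P_X ≈ 235 kg VSS/d

The observed yield is Y_obs = Y/(1 + k_d·θ_c) = 0.443 / (1 + 0.0572 × 20.7) = 0.443 / 2.184 = 0.2028 g VSS per g bCOD removed.
Q·(S₀ − S) = 318 × (3680 − 29.3) × 10⁻³ = 1161 kg/d removed.
So the net sludge growth is P_X = 0.2028 × 1161 = 235.5 kg VSS/d.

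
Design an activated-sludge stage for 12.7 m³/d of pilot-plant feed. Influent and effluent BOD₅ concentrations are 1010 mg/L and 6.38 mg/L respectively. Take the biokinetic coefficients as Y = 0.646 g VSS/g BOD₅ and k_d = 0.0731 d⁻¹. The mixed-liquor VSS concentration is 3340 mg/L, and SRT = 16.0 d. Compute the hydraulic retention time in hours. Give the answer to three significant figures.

Rearranging the biomass balance for a CMAS with decay, V = Y·Q·ΔS·θ_c / [X·(1+k_d θ_c)] = 0.646 × 12.7 × (1010 − 6.38) × 16.0 / [3340 × (1 + 0.0731 × 16.0)] = 1.32×10^5 / 7246 = 18.18 m³.
HRT = V/Q = 18.18 m³ / 12.7 m³·d⁻¹ = 1.432 d × 24 = 34.36 h.

τ ≈ 34.4 h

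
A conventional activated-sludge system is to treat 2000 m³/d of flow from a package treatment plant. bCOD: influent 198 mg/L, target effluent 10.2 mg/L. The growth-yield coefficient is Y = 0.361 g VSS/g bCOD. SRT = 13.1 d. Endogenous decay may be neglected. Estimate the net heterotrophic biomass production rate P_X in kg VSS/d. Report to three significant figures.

No decay correction is needed, so Y_obs = Y = 0.361.
ΔS = 198 − 10.2 = 187.8 mg/L, so the substrate removal rate is 2000 × 187.8/1000 = 375.6 kg bCOD/d.
So the net sludge growth is P_X = 0.3610 × 375.6 = 135.6 kg VSS/d.

P_X ≈ 136 kg VSS/d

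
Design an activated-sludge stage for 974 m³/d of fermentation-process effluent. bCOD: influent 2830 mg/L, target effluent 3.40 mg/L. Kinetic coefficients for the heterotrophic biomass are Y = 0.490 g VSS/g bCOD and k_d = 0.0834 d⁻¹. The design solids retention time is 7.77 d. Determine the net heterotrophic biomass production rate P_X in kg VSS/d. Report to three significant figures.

The observed yield is Y_obs = Y/(1 + k_d·θ_c) = 0.490 / (1 + 0.0834 × 7.77) = 0.490 / 1.648 = 0.2973 g VSS per g bCOD removed.
Mass of bCOD removed per day: Q(S₀ − S) = 974 × 2827 g/m³ = 2753 kg/d.
Net biomass production P_X = Y_obs × Q·(S₀ − S) = 0.2973 × 2753 = 818.6 kg VSS/d.

P_X ≈ 819 kg VSS/d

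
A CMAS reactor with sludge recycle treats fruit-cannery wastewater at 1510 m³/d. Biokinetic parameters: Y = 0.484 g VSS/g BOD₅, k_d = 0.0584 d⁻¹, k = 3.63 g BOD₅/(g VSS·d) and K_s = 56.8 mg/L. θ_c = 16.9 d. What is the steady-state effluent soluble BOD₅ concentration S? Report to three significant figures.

Effluent substrate depends only on kinetics and SRT: S = K_s(1 + k_d θ_c) / [θ_c(Yk − k_d) − 1] = 56.8 × (1 + 0.0584 × 16.9) / [16.9 × (0.484 × 3.63 − 0.0584) − 1] = 112.9 / 27.70 = 4.074 mg/L.

S ≈ 4.07 mg/L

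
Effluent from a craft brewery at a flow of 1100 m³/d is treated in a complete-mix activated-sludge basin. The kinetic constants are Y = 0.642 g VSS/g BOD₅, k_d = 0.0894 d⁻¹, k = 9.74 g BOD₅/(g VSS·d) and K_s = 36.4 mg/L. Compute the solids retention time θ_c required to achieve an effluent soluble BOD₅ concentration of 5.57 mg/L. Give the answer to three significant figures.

θ_c ≈ 1.35 d

Specific growth rate at S = 5.57 mg/L: μ = YkS/(K_s+S) = 0.642·9.74·5.57/(36.4+5.57) = 0.8299 d⁻¹.
1/θ_c = 0.8299 − 0.0894 = 0.7405 d⁻¹, so θ_c = 1.350 d.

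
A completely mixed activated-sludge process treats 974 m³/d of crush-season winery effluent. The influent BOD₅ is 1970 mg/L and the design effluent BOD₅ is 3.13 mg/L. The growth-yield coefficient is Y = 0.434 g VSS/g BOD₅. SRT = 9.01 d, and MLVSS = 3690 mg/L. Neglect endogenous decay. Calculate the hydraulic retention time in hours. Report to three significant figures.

Biomass mass balance (decay neglected): V·X = Y·Q·(S₀ − S)·θ_c, so V = 0.434 × 974 × (1970 − 3.13) × 9.01 / 3690 = 2030 m³.
Hydraulic retention time τ = V/Q = 2030 / 974 = 2.084 d = 50.02 h.

τ ≈ 50.0 h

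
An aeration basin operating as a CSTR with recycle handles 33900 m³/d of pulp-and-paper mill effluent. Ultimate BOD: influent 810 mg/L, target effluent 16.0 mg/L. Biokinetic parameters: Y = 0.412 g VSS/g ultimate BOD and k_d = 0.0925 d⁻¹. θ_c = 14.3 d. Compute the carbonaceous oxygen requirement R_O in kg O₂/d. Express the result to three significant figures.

Correct the yield for decay: Y_obs = Y/(1 + k_d θ_c) = 0.412 / (1 + 0.0925 × 14.3) = 0.412 / 2.323 = 0.1774.
ΔS = 810 − 16.0 = 794.0 mg/L, so the substrate removal rate is 33900 × 794.0/1000 = 26917 kg ultimate BOD/d.
Net sludge production P_X = 0.1774 × 26917 = 4774 kg VSS/d.
Carbonaceous O₂ demand = substrate oxidised − cell-mass equivalent = 26917 − 1.42 × 4774 = 20137 kg O₂/d.

R_O ≈ 20100 kg O₂/d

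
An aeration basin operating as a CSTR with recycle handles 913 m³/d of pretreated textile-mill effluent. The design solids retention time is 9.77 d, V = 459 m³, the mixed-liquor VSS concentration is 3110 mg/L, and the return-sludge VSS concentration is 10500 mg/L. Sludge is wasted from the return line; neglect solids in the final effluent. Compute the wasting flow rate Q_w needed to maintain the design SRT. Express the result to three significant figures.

Q_w ≈ 13.9 m³/d

Q_w = (V·X)/(θ_c X_r) = 459.0 × 3110 / (9.77 × 10500) = 13.92 m³/d.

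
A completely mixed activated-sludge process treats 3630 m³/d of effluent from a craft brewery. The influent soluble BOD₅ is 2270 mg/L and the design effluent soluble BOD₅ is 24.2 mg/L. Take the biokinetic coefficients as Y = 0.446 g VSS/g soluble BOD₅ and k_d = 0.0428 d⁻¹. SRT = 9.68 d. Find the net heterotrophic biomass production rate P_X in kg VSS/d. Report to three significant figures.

Correct the yield for decay: Y_obs = Y/(1 + k_d θ_c) = 0.446 / (1 + 0.0428 × 9.68) = 0.446 / 1.414 = 0.3153.
Mass of soluble BOD₅ removed per day: Q(S₀ − S) = 3630 × 2246 g/m³ = 8152 kg/d.
Biomass produced: P_X = Y_obs·Q·ΔS = 0.3153 × 8152 ≈ 2571 kg VSS/d.

P_X ≈ 2570 kg VSS/d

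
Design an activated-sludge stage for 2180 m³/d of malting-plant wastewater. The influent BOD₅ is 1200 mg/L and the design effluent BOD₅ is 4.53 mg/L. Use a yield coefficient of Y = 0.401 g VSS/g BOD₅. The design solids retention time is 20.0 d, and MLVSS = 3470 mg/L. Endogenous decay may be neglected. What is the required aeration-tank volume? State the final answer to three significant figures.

Biomass mass balance (decay neglected): V·X = Y·Q·(S₀ − S)·θ_c, so V = 0.401 × 2180 × (1200 − 4.53) × 20.0 / 3470 = 6023 m³.

V ≈ 6020 m³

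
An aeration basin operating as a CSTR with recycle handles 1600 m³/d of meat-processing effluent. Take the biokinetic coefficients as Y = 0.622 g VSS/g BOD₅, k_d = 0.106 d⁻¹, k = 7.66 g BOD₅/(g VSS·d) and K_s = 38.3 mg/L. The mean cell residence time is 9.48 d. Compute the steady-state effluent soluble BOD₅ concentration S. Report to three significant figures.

S ≈ 1.78 mg/L

For a completely mixed reactor with recycle the Lawrence–McCarty relation gives S = K_s·(1 + k_d·θ_c) / [θ_c·(Y·k − k_d) − 1] = 38.3 × (1 + 0.106 × 9.48) / [9.48 × (0.622 × 7.66 − 0.106) − 1] = 76.79 / 43.16 = 1.779 mg/L.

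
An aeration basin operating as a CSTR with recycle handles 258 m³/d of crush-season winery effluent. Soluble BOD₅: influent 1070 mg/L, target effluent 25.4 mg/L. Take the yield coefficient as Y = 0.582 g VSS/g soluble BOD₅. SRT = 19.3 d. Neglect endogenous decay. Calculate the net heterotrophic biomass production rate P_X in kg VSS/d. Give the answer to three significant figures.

Since k_d ≈ 0, Y_obs = Y = 0.582 g VSS/g soluble BOD₅.
ΔS = 1070 − 25.4 = 1045 mg/L, so the substrate removal rate is 258 × 1045/1000 = 269.5 kg soluble BOD₅/d.
Biomass produced: P_X = Y_obs·Q·ΔS = 0.5820 × 269.5 ≈ 156.9 kg VSS/d.

P_X ≈ 157 kg VSS/d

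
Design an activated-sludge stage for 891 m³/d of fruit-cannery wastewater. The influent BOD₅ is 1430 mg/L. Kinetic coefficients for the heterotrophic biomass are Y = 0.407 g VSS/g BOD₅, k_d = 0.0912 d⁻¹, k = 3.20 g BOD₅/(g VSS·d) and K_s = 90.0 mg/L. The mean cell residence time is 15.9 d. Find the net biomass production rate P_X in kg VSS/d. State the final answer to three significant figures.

P_X ≈ 210 kg VSS/d

For a completely mixed reactor with recycle the Lawrence–McCarty relation gives S = K_s·(1 + k_d·θ_c) / [θ_c·(Y·k − k_d) − 1] = 90.0 × (1 + 0.0912 × 15.9) / [15.9 × (0.407 × 3.20 − 0.0912) − 1] = 220.5 / 18.26 = 12.08 mg/L.
Observed yield with endogenous decay: Y_obs = Y / (1 + k_d·θ_c) = 0.407 / (1 + 0.0912 × 15.9) = 0.407 / 2.450 = 0.1661 g VSS/g BOD₅.
Substrate removed = Q·(S₀ − S) = 891 m³/d × (1430 − 12.1) g/m³ = 1.26×10^6 g/d = 1263 kg/d.
P_X = Y_obs · Q(S₀ − S) = 0.1661 × 1263 = 209.9 kg VSS/d.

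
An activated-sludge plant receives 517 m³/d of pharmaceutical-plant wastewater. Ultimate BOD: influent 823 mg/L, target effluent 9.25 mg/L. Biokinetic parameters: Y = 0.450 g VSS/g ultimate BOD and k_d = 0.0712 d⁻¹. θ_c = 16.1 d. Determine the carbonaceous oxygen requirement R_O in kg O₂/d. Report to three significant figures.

Correct the yield for decay: Y_obs = Y/(1 + k_d θ_c) = 0.450 / (1 + 0.0712 × 16.1) = 0.450 / 2.146 = 0.2097.
Mass of ultimate BOD removed per day: Q(S₀ − S) = 517 × 813.8 g/m³ = 420.7 kg/d.
Biomass synthesised: P_X = Y_obs × 420.7 = 88.21 kg VSS/d.
R_O = Q·ΔS − 1.42 P_X = 420.7 − 125.3 = 295.5 kg O₂/d.

R_O ≈ 295 kg O₂/d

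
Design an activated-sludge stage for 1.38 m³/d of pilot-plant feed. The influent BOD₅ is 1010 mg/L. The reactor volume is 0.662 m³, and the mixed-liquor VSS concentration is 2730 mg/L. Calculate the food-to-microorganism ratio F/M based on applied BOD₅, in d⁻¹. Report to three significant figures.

F/M ≈ 0.771 d⁻¹

Food-to-microorganism ratio F/M = Q S₀ / (V X) = 1.38 × 1010 / (0.6620 × 2730) = 0.7712 d⁻¹.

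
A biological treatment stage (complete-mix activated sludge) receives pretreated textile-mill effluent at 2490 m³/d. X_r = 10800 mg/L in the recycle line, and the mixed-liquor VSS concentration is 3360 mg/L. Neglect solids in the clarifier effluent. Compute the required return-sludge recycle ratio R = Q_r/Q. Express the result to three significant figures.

R = Q_r/Q = X/(X_r − X) = 3360 / (10800 − 3360) = 0.4516.

R ≈ 0.452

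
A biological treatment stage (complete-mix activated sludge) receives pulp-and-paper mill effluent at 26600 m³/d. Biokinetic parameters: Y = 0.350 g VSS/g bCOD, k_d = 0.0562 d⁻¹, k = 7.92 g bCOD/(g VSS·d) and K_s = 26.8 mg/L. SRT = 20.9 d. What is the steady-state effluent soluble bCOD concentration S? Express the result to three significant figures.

S ≈ 1.05 mg/L

For a completely mixed reactor with recycle the Lawrence–McCarty relation gives S = K_s·(1 + k_d·θ_c) / [θ_c·(Y·k − k_d) − 1] = 26.8 × (1 + 0.0562 × 20.9) / [20.9 × (0.350 × 7.92 − 0.0562) − 1] = 58.28 / 55.76 = 1.045 mg/L.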